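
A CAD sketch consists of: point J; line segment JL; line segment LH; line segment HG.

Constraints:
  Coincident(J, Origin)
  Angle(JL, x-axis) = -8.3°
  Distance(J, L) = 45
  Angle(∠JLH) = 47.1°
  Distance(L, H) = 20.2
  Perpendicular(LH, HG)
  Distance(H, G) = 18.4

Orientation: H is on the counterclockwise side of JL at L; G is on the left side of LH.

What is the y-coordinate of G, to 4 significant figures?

-0.3170

∠JLH = 47.1°, so LH runs at -8.3° + (180° − 47.1°) = 124.6° from the x-axis; with |LH| = 20.2, H = L + 20.2·(cos 124.6°, sin 124.6°) = (33.06, 10.13). LH is perpendicular to HG; with |HG| = 18.4 on the left of LH, G = H + 18.4·(-0.8231, -0.5678) = (17.91, -0.3170). So G.y = -0.3170.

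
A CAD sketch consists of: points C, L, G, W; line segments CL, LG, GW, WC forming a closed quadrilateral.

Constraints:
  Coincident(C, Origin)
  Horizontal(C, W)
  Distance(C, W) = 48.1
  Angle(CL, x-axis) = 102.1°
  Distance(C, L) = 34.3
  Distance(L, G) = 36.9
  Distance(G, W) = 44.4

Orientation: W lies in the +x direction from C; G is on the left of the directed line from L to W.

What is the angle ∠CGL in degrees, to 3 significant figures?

43.7°

Checks: |LG| = 36.90 ✓; |GW| = 44.40 ✓.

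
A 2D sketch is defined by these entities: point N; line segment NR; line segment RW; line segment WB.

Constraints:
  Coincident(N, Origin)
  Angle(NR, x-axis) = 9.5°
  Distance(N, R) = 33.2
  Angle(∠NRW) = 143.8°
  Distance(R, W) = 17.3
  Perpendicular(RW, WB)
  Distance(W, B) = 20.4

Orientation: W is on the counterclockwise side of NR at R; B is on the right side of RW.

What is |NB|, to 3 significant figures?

59.5

N is at the origin; NR runs at 9.5° with length 33.2, so R = 33.2·(cos 9.5°, sin 9.5°) = (32.7, 5.48). ∠NRW = 143.8°, so RW runs at 9.5° + (180° − 143.8°) = 45.7° from the x-axis; with |RW| = 17.3, W = R + 17.3·(cos 45.7°, sin 45.7°) = (44.8, 17.9). RW is perpendicular to WB; with |WB| = 20.4 on the right of RW, B = W + 20.4·(0.716, -0.698) = (59.4, 3.61). Then |NB| = |B − N| = 59.5.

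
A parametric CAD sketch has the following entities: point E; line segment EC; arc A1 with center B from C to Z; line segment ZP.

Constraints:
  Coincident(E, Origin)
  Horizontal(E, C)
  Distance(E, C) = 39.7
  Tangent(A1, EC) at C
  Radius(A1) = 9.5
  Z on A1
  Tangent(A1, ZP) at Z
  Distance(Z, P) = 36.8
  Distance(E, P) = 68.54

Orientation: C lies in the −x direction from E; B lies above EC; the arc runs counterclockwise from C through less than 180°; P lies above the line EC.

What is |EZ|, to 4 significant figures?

34.79

Checks: |BZ| = 9.500 ✓; ∠(BZ, ZP) = 90.00° ✓; |ZP| = 36.80 ✓; |EP| = 68.54 ✓.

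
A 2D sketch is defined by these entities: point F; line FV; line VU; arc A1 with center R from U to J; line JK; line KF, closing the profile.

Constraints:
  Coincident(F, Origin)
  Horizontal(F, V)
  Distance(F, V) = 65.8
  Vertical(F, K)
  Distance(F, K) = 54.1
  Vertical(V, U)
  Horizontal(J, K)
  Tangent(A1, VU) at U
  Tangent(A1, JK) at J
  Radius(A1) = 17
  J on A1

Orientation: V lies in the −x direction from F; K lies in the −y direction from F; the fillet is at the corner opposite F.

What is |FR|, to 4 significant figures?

61.30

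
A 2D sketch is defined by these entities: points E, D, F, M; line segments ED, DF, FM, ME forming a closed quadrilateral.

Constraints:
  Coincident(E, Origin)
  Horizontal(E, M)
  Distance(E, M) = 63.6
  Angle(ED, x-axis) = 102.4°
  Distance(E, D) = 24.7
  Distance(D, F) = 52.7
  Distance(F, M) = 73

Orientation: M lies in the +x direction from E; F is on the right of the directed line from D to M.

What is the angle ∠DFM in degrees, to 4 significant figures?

68.85°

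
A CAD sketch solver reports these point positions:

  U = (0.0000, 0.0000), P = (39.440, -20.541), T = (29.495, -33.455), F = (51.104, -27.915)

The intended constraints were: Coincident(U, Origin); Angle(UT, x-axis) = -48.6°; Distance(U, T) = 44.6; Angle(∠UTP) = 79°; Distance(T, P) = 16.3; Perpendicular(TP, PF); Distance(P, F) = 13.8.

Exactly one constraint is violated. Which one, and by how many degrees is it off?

Perpendicular(TP, PF) — off by 5.30°.

U = (0.00, 0.00) ✓; UT at -48.60° ✓; |UT| = 44.60 ✓; ∠UTP = 79.00° ✓; |TP| = 16.30 ✓; ∠(TP, PF) = 84.70° ✗; |PF| = 13.80 ✓.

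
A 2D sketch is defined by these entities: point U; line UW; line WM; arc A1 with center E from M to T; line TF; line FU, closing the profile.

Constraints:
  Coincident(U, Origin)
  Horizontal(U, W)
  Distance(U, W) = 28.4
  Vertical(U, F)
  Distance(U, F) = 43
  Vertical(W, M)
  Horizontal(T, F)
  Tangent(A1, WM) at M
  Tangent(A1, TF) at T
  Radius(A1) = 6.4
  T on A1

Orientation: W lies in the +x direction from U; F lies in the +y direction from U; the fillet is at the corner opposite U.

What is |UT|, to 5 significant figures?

48.301

U is at the origin; U and W share the same y with |UW| = 28.4 and W on the +x side, so W = (28.400, 0.0000). U and F share the same x with |UF| = 43.0 and F on the +y side, so F = (0.0000, 43.000). The virtual corner opposite U is at (28.400, 43.000). The tangent condition forces EM to be normal to WM and tangency of A1 to TF means the radius ET is perpendicular to TF, with radius 6.4, so the center E sits 6.4 in from both sides at E = (22.000, 36.600). That places the tangent points at M = (28.400, 36.600) on WM and T = (22.000, 43.000) on TF. Then |UT| = |T − U| = 48.301.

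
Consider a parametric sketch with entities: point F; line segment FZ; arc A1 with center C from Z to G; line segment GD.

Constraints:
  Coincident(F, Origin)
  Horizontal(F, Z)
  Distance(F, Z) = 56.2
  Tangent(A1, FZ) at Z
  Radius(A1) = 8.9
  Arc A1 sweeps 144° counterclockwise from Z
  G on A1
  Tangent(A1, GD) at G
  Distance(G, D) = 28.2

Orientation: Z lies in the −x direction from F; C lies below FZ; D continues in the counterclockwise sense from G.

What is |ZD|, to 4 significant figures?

37.11

F is at the origin; FZ is horizontal with |FZ| = 56.2 and Z on the −x side, so Z = (-56.20, 0.000). A1 meets FZ tangentially, so CZ is at right angles to FZ, so C = Z + (0, -8.9) = (-56.20, -8.900). On A1, Z sits at bearing 90° from C; a 144° counterclockwise sweep puts G at bearing 234°, so G = C + 8.9·(cos 234°, sin 234°) = (-61.43, -16.10). Since A1 is tangent to GD there, CG ⟂ GD, so GD runs along (−sin 234°, cos 234°); with |GD| = 28.2, D = (-38.62, -32.68). Then |ZD| = |D − Z| = 37.11.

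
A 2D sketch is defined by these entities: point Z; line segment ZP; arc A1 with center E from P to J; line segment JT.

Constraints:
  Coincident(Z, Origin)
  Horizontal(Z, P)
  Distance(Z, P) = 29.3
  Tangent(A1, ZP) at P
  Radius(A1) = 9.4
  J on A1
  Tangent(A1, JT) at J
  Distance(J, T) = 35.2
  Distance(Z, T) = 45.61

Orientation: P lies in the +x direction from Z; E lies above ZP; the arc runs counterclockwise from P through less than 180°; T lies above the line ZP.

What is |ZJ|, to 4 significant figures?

39.74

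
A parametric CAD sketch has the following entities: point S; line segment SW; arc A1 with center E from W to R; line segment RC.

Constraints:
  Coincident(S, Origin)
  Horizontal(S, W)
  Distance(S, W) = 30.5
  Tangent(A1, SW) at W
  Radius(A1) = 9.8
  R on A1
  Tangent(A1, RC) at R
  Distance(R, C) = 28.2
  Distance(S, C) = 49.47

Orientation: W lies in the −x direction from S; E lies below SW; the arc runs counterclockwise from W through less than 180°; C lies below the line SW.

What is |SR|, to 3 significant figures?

41.8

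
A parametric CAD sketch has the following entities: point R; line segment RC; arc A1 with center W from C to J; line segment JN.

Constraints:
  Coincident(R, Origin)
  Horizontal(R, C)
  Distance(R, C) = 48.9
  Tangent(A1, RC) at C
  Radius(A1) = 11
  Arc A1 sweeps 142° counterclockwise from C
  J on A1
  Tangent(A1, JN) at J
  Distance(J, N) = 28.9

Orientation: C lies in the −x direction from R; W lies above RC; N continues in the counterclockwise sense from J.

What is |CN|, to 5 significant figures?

40.735

R is at the origin; R and C share the same y with |RC| = 48.9 and C on the −x side, so C = (-48.900, 0.0000). Tangency of A1 to RC means the radius WC is perpendicular to RC, so W = C + (0, 11) = (-48.900, 11.000). On A1, C sits at bearing -90° from W; a 142° counterclockwise sweep puts J at bearing 52°, so J = W + 11.0·(cos 52°, sin 52°) = (-42.128, 19.668). Tangency of A1 to JN means the radius WJ is perpendicular to JN, so JN runs along (−sin 52°, cos 52°); with |JN| = 28.9, N = (-64.901, 37.461). Then |CN| = |N − C| = 40.735.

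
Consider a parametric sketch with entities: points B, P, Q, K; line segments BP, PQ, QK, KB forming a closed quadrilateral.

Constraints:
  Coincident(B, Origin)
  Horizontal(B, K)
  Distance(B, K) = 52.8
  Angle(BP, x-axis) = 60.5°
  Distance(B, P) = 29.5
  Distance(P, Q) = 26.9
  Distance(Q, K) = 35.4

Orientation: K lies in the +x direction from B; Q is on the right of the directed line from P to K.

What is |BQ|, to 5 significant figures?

17.449

Checks: |PQ| = 26.90 ✓; |QK| = 35.40 ✓.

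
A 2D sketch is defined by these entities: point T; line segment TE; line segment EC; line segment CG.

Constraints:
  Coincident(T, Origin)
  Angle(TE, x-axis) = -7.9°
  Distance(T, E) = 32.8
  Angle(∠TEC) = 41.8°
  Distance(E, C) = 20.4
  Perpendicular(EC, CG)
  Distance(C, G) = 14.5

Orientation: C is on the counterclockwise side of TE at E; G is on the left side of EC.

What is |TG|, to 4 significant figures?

8.403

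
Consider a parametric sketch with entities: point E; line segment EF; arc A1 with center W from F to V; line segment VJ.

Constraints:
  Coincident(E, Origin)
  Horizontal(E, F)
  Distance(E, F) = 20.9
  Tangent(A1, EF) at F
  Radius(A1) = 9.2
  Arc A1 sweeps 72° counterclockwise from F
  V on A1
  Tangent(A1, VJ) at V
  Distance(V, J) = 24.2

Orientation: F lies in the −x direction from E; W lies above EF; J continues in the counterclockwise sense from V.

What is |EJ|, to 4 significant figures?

29.74

On A1, F sits at bearing -90° from W; a 72° counterclockwise sweep puts V at bearing -18°, so V = W + 9.2·(cos -18°, sin -18°) = (-12.15, 6.357). Since A1 is tangent to VJ there, WV ⟂ VJ, so VJ runs along (−sin -18°, cos -18°); with |VJ| = 24.2, J = (-4.672, 29.37). Then |EJ| = |J − E| = 29.74.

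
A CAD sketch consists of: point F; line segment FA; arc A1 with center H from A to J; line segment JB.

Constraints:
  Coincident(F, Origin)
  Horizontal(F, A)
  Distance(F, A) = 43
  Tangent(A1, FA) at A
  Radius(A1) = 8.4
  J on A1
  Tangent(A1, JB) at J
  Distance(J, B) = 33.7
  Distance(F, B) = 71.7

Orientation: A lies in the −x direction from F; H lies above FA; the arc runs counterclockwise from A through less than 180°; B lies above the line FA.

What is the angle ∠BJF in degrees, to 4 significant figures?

155.5°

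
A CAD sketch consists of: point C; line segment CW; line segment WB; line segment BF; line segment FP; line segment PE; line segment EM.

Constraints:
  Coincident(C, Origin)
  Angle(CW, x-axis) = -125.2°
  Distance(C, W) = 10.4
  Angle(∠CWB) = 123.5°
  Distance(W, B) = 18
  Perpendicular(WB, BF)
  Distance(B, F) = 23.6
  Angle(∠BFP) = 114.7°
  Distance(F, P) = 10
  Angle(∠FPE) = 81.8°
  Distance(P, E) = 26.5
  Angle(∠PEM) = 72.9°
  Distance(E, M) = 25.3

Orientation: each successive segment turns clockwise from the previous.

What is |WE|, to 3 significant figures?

2.75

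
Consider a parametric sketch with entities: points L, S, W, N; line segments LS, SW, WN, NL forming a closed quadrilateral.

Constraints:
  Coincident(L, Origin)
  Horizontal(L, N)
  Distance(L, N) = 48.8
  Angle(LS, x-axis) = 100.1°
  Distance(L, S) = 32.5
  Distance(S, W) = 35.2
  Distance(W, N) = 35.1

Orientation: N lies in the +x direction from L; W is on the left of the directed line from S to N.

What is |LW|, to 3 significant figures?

41.5

L is at the origin; L and N share the same y with |LN| = 48.8 and N in +x, so N = (48.8, 0). LS runs at 100.1° with |LS| = 32.5, so S = (-5.70, 32.0). W is determined by |SW| = 35.2 and |WN| = 35.1 together: it lies at the intersection of circle(S, 35.2) and circle(N, 35.1). With |SN| = 63.2, the foot of the radical line on SN is 31.7 from S and the perpendicular offset is √(35.2² − 31.7²) = 15.4. Taking the left-of-SN solution: W = (29.4, 29.2).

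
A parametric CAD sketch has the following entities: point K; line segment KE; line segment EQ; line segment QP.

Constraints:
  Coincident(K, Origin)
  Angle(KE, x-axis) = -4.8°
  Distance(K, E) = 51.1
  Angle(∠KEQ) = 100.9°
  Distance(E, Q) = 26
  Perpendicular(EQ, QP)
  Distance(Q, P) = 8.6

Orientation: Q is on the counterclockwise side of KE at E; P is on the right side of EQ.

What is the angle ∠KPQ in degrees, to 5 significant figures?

31.247°

K is at the origin; KE runs at -4.8° with length 51.1, so E = 51.1·(cos -4.8°, sin -4.8°) = (50.921, -4.2759). ∠KEQ = 100.9°, so EQ runs at -4.8° + (180° − 100.9°) = 74.300° from the x-axis; with |EQ| = 26.0, Q = E + 26.0·(cos 74.300°, sin 74.300°) = (57.956, 20.754). EQ ⟂ QP; with |QP| = 8.6 on the right of EQ, P = Q + 8.6·(0.96269, -0.27060) = (66.236, 18.427). Then cos ∠KPQ = PK·PQ / (|PK||PQ|), giving 31.247°.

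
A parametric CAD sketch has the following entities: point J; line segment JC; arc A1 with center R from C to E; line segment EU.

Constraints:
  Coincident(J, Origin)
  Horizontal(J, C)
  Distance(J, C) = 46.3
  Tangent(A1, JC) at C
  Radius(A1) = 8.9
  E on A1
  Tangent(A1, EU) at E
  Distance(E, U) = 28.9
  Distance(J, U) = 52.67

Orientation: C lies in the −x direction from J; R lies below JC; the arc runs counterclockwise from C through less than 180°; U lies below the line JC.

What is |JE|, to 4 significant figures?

55.37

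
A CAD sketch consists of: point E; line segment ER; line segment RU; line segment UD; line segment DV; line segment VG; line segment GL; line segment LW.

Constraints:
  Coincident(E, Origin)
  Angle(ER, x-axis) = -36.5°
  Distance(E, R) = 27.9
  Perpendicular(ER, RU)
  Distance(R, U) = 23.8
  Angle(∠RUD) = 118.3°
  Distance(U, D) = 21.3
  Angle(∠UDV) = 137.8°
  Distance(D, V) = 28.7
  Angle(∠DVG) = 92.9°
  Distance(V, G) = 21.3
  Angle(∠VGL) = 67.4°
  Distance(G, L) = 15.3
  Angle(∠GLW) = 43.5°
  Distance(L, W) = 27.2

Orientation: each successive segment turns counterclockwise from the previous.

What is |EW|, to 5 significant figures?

34.552

E is at the origin; ER runs at -36.5° with length 27.9, so R = (22.428, -16.596). ER is perpendicular to RU, so RU runs at 53.500°; with |RU| = 23.8, U = (36.584, 2.5362). ∠RUD = 118.3° gives UD at 115.20° from the x-axis; with |UD| = 21.3, D = (27.515, 21.809). ∠UDV = 137.8° gives DV at 157.40° from the x-axis; with |DV| = 28.7, V = (1.0192, 32.838). ∠DVG = 92.9° gives VG at -115.50° from the x-axis; with |VG| = 21.3, G = (-8.1507, 13.613). ∠VGL = 67.4° gives GL at -2.9000° from the x-axis; with |GL| = 15.3, L = (7.1297, 12.839). ∠GLW = 43.5° gives LW at 133.60° from the x-axis; with |LW| = 27.2, W = (-11.628, 32.537). Then |EW| = |W − E| = 34.552.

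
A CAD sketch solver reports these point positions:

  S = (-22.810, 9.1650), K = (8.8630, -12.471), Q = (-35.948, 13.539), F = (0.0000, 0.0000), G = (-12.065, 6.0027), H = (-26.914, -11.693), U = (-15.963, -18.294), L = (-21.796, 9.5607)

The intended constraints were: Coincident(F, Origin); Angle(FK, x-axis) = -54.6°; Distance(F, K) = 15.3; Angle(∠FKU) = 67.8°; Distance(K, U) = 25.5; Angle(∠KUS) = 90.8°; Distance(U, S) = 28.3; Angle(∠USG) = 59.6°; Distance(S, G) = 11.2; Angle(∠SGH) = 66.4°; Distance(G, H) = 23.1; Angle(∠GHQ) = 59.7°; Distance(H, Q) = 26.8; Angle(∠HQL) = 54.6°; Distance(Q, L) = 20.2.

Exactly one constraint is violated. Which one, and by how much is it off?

Distance(Q, L) = 20.2 — off by 5.50.

F = (0.00, 0.00) ✓; FK at -54.60° ✓; |FK| = 15.30 ✓; ∠FKU = 67.80° ✓; |KU| = 25.50 ✓; ∠KUS = 90.80° ✓; |US| = 28.30 ✓; ∠USG = 59.60° ✓; |SG| = 11.20 ✓; ∠SGH = 66.40° ✓; |GH| = 23.10 ✓; ∠GHQ = 59.70° ✓; |HQ| = 26.80 ✓; ∠HQL = 54.60° ✓; |QL| = 14.70 ✗.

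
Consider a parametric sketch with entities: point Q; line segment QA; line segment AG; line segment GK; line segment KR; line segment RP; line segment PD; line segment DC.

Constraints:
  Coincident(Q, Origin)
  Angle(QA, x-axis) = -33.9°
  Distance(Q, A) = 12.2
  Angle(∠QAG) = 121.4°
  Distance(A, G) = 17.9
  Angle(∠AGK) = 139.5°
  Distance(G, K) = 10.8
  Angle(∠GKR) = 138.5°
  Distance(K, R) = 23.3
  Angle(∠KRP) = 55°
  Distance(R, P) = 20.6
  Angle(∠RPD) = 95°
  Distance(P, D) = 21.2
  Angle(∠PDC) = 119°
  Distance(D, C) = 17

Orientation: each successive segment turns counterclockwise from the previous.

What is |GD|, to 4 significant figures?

1.500

Q is at the origin; QA runs at -33.9° with length 12.2, so A = (10.13, -6.804). ∠QAG = 121.4° gives AG at 24.70° from the x-axis; with |AG| = 17.9, G = (26.39, 0.6753). ∠AGK = 139.5° gives GK at 65.20° from the x-axis; with |GK| = 10.8, K = (30.92, 10.48). ∠GKR = 138.5° gives KR at 106.7° from the x-axis; with |KR| = 23.3, R = (24.22, 32.80). ∠KRP = 55.0° gives RP at -128.3° from the x-axis; with |RP| = 20.6, P = (11.46, 16.63). ∠RPD = 95.0° gives PD at -43.30° from the x-axis; with |PD| = 21.2, D = (26.88, 2.091). Then |GD| = |D − G| = 1.500.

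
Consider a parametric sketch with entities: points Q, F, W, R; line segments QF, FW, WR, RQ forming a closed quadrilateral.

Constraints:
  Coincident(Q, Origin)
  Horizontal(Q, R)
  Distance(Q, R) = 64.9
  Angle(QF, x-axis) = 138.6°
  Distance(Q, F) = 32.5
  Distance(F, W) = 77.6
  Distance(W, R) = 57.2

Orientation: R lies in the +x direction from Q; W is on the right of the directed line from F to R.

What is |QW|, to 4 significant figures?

46.02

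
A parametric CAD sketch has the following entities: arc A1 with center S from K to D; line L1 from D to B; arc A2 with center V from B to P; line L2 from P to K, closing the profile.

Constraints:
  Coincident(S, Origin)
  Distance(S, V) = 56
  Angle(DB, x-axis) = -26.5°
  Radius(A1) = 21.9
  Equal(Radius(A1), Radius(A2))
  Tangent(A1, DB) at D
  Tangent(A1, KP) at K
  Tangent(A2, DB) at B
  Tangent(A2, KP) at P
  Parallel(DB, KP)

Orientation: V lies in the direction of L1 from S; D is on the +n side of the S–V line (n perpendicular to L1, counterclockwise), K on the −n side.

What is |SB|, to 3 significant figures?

60.1

The slot axis is L1's direction at -26.5°, so u = (cos -26.5°, sin -26.5°) = (0.895, -0.446) and n = (−sin -26.5°, cos -26.5°) = (0.446, 0.895). S is at the origin and V lies 56.0 along u from S, so V = 56.0·u = (50.1, -25.0). Tangency of A1 to both parallel lines with radius 21.9 puts D and K at S ± 21.9·n: D = (9.77, 19.6), K = (-9.77, -19.6). Equal radii place B and P the same way about V: B = V + 21.9·n = (59.9, -5.39), P = V − 21.9·n = (40.3, -44.6). Then |SB| = |B − S| = 60.1.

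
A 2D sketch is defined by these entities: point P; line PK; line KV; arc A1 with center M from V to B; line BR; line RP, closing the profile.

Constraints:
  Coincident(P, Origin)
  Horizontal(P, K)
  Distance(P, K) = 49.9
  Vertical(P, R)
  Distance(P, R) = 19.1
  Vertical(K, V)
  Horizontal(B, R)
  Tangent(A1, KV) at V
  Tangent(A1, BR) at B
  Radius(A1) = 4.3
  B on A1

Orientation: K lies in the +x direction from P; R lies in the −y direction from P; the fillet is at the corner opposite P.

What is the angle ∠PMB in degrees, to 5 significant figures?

107.98°

P is at the origin; PK is horizontal with |PK| = 49.9 and K on the +x side, so K = (49.900, 0.0000). PR is vertical with |PR| = 19.1 and R on the −y side, so R = (0.0000, -19.100). The virtual corner opposite P is at (49.900, -19.100). Since A1 is tangent to KV there, MV ⟂ KV and since A1 is tangent to BR there, MB ⟂ BR, with radius 4.3, so the center M sits 4.3 in from both sides at M = (45.600, -14.800). That places the tangent points at V = (49.900, -14.800) on KV and B = (45.600, -19.100) on BR. Then cos ∠PMB = MP·MB / (|MP||MB|), giving 107.98°.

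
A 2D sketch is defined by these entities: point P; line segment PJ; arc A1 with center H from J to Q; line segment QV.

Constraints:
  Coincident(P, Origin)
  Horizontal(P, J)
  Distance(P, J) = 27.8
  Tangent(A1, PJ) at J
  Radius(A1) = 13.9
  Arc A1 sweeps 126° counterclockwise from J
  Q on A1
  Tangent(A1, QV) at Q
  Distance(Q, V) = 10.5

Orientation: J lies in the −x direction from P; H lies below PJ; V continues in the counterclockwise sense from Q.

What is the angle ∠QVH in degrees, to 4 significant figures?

52.93°

On A1, J sits at bearing 90° from H; a 126° counterclockwise sweep puts Q at bearing 216°, so Q = H + 13.9·(cos 216°, sin 216°) = (-39.05, -22.07). Since A1 is tangent to QV there, HQ ⟂ QV, so QV runs along (−sin 216°, cos 216°); with |QV| = 10.5, V = (-32.87, -30.56). Then cos ∠QVH = VQ·VH / (|VQ||VH|), giving 52.93°.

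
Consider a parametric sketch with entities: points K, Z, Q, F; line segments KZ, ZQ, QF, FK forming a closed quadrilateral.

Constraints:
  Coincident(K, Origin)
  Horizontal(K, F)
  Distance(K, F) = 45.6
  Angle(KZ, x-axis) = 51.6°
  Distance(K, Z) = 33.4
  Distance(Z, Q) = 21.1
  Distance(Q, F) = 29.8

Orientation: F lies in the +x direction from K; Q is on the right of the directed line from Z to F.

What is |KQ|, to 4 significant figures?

17.24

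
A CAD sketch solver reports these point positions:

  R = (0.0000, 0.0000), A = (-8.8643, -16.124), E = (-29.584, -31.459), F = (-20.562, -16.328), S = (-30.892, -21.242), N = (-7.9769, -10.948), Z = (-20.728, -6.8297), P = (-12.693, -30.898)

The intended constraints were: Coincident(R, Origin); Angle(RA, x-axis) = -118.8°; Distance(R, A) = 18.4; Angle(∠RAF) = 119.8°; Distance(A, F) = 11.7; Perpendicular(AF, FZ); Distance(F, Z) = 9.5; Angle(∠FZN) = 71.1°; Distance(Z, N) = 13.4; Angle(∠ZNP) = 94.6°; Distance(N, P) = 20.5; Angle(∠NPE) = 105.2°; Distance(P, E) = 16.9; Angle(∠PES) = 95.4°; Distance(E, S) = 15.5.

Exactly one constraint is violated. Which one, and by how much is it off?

Distance(E, S) = 15.5 — off by 5.20.

R = (0.00, 0.00) ✓; RA at -118.8° ✓; |RA| = 18.40 ✓; ∠RAF = 119.8° ✓; |AF| = 11.70 ✓; ∠(AF, FZ) = 90.00° ✓; |FZ| = 9.500 ✓; ∠FZN = 71.10° ✓; |ZN| = 13.40 ✓; ∠ZNP = 94.60° ✓; |NP| = 20.50 ✓; ∠NPE = 105.2° ✓; |PE| = 16.90 ✓; ∠PES = 95.39° ✓; |ES| = 10.30 ✗.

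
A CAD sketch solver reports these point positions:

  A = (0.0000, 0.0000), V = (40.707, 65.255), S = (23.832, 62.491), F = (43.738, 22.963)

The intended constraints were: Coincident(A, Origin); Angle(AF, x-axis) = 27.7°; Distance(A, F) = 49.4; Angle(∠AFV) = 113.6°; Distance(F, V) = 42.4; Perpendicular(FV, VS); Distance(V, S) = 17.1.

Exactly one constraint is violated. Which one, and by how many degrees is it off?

Perpendicular(FV, VS) — off by 5.20°.

A = (0.00, 0.00) ✓; AF at 27.70° ✓; |AF| = 49.40 ✓; ∠AFV = 113.6° ✓; |FV| = 42.40 ✓; ∠(FV, VS) = 95.20° ✗; |VS| = 17.10 ✓.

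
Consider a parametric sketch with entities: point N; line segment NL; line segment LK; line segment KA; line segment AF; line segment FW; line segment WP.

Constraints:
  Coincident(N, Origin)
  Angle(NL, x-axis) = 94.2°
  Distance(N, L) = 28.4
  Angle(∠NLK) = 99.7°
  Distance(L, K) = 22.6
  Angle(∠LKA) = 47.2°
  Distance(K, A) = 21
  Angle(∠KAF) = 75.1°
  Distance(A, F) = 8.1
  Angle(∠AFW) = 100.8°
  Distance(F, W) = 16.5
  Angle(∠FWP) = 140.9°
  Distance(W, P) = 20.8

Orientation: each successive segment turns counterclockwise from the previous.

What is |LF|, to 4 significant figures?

9.451

N is at the origin; NL runs at 94.2° with length 28.4, so L = (-2.080, 28.32). ∠NLK = 99.7° gives LK at 174.5° from the x-axis; with |LK| = 22.6, K = (-24.58, 30.49). ∠LKA = 47.2° gives KA at -52.70° from the x-axis; with |KA| = 21.0, A = (-11.85, 13.78). ∠KAF = 75.1° gives AF at 52.20° from the x-axis; with |AF| = 8.1, F = (-6.886, 20.19). Then |LF| = |F − L| = 9.451.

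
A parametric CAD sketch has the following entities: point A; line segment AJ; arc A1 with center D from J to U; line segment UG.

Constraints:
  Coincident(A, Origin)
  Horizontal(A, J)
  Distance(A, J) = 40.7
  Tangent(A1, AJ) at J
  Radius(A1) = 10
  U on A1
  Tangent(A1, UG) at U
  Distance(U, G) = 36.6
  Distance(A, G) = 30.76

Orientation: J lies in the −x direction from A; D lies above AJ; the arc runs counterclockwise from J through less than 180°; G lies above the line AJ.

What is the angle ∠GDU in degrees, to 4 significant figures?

74.72°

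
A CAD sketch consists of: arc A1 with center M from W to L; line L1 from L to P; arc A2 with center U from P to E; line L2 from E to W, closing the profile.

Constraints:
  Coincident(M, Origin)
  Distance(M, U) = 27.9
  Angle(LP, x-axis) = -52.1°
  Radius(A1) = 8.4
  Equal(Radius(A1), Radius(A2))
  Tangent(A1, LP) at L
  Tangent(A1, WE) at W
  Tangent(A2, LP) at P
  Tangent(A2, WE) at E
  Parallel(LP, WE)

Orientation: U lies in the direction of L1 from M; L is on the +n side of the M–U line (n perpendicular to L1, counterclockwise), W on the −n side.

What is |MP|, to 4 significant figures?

29.14

Tangency of A1 to both parallel lines with radius 8.4 puts L and W at M ± 8.4·n: L = (6.628, 5.160), W = (-6.628, -5.160). Equal radii place P and E the same way about U: P = U + 8.4·n = (23.77, -16.86), E = U − 8.4·n = (10.51, -27.18). Then |MP| = |P − M| = 29.14.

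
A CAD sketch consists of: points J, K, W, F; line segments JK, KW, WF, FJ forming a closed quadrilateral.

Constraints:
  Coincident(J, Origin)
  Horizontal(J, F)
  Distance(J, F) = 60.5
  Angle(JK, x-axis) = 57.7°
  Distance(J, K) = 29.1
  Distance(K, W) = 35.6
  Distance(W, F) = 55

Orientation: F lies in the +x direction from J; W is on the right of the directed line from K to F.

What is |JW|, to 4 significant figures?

11.70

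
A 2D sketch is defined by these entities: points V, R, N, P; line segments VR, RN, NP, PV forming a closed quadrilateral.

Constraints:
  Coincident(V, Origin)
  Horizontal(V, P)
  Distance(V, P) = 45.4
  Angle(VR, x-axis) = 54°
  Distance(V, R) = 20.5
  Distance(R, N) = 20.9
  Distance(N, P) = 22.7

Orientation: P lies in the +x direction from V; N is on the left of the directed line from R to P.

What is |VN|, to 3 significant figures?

37.9

Checks: |RN| = 20.90 ✓; |NP| = 22.70 ✓.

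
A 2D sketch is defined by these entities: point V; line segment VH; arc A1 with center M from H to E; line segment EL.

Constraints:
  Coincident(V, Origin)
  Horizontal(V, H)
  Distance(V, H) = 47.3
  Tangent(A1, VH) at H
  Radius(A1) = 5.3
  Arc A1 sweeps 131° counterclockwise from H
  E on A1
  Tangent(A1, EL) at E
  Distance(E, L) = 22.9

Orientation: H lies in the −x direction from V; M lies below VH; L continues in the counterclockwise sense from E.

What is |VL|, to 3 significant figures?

44.7

V is at the origin; V and H share the same y with |VH| = 47.3 and H on the −x side, so H = (-47.3, 0.00). A1 meets VH tangentially, so MH is at right angles to VH, so M = H + (0, -5.3) = (-47.3, -5.30). On A1, H sits at bearing 90° from M; a 131° counterclockwise sweep puts E at bearing 221°, so E = M + 5.3·(cos 221°, sin 221°) = (-51.3, -8.78). Since A1 is tangent to EL there, ME ⟂ EL, so EL runs along (−sin 221°, cos 221°); with |EL| = 22.9, L = (-36.3, -26.1). Then |VL| = |L − V| = 44.7.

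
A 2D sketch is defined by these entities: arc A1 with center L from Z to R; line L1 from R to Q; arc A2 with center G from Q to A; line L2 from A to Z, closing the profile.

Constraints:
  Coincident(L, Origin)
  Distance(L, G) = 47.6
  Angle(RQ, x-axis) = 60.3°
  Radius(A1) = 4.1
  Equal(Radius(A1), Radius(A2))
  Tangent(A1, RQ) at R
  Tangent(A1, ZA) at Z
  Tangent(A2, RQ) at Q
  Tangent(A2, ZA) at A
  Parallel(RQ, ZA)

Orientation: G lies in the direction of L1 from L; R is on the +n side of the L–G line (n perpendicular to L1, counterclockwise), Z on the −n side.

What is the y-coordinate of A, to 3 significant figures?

39.3

Tangency of A1 to both parallel lines with radius 4.1 puts R and Z at L ± 4.1·n: R = (-3.56, 2.03), Z = (3.56, -2.03). Equal radii place Q and A the same way about G: Q = G + 4.1·n = (20.0, 43.4), A = G − 4.1·n = (27.1, 39.3). So A.y = 39.3.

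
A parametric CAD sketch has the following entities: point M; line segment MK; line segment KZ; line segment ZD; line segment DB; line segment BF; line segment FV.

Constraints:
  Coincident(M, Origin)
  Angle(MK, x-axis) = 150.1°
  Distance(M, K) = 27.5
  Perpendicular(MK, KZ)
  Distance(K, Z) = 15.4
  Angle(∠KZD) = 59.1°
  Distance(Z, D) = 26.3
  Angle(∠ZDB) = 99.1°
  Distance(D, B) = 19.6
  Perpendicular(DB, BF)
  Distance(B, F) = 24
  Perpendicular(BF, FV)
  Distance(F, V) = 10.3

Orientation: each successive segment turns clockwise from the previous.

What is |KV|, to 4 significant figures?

3.843

M is at the origin; MK runs at 150.1° with length 27.5, so K = (-23.84, 13.71). MK ⟂ KZ, so KZ runs at 60.10°; with |KZ| = 15.4, Z = (-16.16, 27.06). ∠KZD = 59.1° gives ZD at -60.80° from the x-axis; with |ZD| = 26.3, D = (-3.332, 4.101). ∠ZDB = 99.1° gives DB at -141.7° from the x-axis; with |DB| = 19.6, B = (-18.71, -8.047). The perpendicularity gives BF at right angles to DB, so BF runs at 128.3°; with |BF| = 24.0, F = (-33.59, 10.79). BF ⟂ FV, so FV runs at 38.30°; with |FV| = 10.3, V = (-25.51, 17.17). Then |KV| = |V − K| = 3.843.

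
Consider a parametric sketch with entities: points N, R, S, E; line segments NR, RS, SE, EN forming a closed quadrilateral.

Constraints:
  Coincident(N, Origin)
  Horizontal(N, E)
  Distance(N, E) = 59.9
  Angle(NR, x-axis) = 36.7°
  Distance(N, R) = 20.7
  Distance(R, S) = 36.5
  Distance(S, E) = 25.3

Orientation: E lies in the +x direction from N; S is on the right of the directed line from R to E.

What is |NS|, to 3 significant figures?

43.0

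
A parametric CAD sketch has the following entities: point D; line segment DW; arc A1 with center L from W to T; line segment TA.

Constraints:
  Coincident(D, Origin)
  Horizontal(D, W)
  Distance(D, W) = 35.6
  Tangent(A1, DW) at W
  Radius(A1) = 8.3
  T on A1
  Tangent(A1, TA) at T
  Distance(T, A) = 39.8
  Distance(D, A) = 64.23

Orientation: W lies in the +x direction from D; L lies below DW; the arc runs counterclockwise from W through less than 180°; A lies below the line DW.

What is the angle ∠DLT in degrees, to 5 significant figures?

34.256°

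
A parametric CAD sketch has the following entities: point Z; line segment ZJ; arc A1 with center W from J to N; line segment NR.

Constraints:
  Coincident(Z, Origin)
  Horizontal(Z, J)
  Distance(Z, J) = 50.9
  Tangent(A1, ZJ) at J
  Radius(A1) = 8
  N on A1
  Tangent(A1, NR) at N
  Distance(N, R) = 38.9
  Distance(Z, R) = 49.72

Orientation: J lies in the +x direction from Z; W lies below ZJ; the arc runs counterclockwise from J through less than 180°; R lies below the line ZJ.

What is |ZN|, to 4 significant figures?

43.80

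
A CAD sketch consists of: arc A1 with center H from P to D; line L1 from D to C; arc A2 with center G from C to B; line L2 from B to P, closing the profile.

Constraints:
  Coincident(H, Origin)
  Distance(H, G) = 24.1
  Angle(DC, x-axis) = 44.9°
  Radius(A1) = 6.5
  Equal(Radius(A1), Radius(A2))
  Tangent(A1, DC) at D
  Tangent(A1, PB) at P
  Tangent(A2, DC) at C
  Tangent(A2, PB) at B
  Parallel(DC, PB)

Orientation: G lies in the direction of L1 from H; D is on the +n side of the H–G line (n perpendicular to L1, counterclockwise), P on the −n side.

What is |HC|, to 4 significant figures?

24.96

The slot axis is L1's direction at 44.9°, so u = (cos 44.9°, sin 44.9°) = (0.7083, 0.7059) and n = (−sin 44.9°, cos 44.9°) = (-0.7059, 0.7083). H is at the origin and G lies 24.1 along u from H, so G = 24.1·u = (17.07, 17.01). Tangency of A1 to both parallel lines with radius 6.5 puts D and P at H ± 6.5·n: D = (-4.588, 4.604), P = (4.588, -4.604). Equal radii place C and B the same way about G: C = G + 6.5·n = (12.48, 21.62), B = G − 6.5·n = (21.66, 12.41). Then |HC| = |C − H| = 24.96.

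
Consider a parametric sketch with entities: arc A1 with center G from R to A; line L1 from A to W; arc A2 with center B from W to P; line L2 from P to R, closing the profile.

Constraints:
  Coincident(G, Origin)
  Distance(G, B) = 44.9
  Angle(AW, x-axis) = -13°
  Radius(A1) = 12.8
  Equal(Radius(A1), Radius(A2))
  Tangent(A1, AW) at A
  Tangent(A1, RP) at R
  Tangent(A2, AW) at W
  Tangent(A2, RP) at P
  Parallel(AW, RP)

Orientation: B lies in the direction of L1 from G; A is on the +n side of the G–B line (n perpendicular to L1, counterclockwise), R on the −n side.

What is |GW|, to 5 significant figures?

46.689

Tangency of A1 to both parallel lines with radius 12.8 puts A and R at G ± 12.8·n: A = (2.8794, 12.472), R = (-2.8794, -12.472). Equal radii place W and P the same way about B: W = B + 12.8·n = (46.629, 2.3716), P = B − 12.8·n = (40.870, -22.572). Then |GW| = |W − G| = 46.689.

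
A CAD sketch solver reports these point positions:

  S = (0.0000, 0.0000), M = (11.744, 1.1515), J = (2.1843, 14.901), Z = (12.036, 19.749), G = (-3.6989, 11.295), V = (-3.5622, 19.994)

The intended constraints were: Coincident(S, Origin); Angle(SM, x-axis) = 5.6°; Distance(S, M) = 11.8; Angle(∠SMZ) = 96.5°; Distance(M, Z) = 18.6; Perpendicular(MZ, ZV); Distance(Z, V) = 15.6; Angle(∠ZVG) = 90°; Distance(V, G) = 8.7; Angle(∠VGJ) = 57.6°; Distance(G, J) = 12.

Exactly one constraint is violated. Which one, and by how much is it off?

Distance(G, J) = 12 — off by 5.10.

S = (0.00, 0.00) ✓; SM at 5.600° ✓; |SM| = 11.80 ✓; ∠SMZ = 96.50° ✓; |MZ| = 18.60 ✓; ∠(MZ, ZV) = 90.00° ✓; |ZV| = 15.60 ✓; ∠ZVG = 90.00° ✓; |VG| = 8.700 ✓; ∠VGJ = 57.59° ✓; |GJ| = 6.900 ✗.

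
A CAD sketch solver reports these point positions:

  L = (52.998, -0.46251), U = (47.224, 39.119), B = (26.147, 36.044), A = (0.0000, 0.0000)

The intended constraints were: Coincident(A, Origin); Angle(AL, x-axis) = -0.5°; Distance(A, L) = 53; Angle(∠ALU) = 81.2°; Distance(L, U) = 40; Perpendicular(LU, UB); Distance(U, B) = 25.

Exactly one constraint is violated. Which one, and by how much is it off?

Distance(U, B) = 25 — off by 3.70.

A = (0.00, 0.00) ✓; AL at -0.5000° ✓; |AL| = 53.00 ✓; ∠ALU = 81.20° ✓; |LU| = 40.00 ✓; ∠(LU, UB) = 90.00° ✓; |UB| = 21.30 ✗.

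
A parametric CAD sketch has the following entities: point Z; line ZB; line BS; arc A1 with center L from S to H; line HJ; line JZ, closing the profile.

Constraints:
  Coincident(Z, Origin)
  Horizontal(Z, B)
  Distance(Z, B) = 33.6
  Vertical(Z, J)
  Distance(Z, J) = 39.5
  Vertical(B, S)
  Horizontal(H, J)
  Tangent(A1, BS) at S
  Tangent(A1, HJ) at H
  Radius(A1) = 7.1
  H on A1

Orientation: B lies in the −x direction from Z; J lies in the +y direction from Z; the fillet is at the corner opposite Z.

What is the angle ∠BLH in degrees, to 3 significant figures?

168°

The virtual corner opposite Z is at (-33.6, 39.5). A1 meets BS tangentially, so LS is at right angles to BS and since A1 is tangent to HJ there, LH ⟂ HJ, with radius 7.1, so the center L sits 7.1 in from both sides at L = (-26.5, 32.4). That places the tangent points at S = (-33.6, 32.4) on BS and H = (-26.5, 39.5) on HJ. Then cos ∠BLH = LB·LH / (|LB||LH|), giving 168°.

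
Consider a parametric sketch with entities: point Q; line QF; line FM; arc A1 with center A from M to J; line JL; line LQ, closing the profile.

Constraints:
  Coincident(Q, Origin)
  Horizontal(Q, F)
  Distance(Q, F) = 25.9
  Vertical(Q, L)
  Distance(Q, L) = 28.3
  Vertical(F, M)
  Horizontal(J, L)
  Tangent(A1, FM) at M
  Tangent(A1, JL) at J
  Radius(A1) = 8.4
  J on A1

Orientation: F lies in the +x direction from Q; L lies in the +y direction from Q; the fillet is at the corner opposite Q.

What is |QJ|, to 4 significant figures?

33.27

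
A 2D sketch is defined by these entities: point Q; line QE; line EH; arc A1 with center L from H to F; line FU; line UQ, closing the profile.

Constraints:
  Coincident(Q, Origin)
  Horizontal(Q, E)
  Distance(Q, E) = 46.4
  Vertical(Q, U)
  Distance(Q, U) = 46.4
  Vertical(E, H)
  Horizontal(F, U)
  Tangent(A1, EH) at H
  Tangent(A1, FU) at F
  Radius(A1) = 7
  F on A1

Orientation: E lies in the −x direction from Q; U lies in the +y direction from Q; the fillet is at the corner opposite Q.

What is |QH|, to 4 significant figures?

60.87

The virtual corner opposite Q is at (-46.40, 46.40). A1 meets EH tangentially, so LH is at right angles to EH and A1 meets FU tangentially, so LF is at right angles to FU, with radius 7.0, so the center L sits 7.0 in from both sides at L = (-39.40, 39.40). That places the tangent points at H = (-46.40, 39.40) on EH and F = (-39.40, 46.40) on FU. Then |QH| = |H − Q| = 60.87.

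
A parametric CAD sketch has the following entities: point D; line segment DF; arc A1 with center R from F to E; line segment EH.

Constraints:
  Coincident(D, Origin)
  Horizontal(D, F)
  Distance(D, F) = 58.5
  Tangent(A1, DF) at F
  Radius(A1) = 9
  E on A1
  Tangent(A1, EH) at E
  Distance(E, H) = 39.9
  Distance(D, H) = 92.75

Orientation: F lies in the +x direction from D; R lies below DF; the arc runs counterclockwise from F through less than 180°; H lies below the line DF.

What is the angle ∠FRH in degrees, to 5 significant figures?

143.70°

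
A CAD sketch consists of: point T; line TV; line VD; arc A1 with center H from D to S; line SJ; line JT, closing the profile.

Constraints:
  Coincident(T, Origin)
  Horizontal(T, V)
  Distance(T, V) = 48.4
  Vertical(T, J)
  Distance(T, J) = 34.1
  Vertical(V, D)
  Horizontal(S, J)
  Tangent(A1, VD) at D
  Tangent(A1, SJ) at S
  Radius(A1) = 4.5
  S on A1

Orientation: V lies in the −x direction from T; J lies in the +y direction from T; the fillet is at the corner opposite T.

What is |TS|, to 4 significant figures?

55.59

The virtual corner opposite T is at (-48.40, 34.10). Tangency of A1 to VD means the radius HD is perpendicular to VD and since A1 is tangent to SJ there, HS ⟂ SJ, with radius 4.5, so the center H sits 4.5 in from both sides at H = (-43.90, 29.60). That places the tangent points at D = (-48.40, 29.60) on VD and S = (-43.90, 34.10) on SJ. Then |TS| = |S − T| = 55.59.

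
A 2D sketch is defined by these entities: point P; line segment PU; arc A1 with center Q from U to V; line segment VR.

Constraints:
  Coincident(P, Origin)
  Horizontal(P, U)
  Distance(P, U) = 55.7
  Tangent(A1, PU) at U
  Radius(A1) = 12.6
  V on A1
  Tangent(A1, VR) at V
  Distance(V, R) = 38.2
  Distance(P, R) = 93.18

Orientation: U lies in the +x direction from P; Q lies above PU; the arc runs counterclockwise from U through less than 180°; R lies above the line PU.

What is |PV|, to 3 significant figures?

67.5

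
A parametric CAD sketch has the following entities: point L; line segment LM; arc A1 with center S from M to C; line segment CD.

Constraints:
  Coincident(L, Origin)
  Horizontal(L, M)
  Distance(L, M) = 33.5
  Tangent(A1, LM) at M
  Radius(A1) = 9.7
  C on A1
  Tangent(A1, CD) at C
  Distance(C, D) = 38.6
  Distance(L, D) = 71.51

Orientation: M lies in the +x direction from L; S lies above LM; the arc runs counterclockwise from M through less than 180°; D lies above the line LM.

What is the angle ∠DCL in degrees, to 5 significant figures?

123.50°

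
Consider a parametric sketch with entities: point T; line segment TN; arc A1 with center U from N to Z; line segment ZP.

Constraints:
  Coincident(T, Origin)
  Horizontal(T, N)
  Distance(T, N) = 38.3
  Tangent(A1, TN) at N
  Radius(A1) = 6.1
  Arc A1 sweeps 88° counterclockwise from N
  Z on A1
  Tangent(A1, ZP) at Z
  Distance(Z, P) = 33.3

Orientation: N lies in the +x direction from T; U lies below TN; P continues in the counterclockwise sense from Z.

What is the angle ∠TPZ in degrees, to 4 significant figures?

40.40°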